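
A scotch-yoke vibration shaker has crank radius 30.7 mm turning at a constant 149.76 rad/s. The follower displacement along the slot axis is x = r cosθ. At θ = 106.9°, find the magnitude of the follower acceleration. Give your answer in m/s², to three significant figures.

200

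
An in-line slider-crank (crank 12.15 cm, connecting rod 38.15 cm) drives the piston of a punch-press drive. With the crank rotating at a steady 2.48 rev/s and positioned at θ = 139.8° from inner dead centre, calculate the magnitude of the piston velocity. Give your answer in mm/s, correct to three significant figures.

ω = 2π·2.48 = 15.58 rad/s
For an in-line slider-crank, x = r cosθ + √(L² − r² sin²θ), so v = −rω sinθ·[1 + r cosθ/√(L² − r² sin²θ)].
With r = 0.1215 m, L = 0.3815 m, θ = 139.8°: √(L² − r² sin²θ) = 0.37335 m.
v = −0.1215·15.58·0.64546·[1 + 0.1215·-0.76380/0.37335] = -0.91827 m/s.
|v| = 0.91827 m/s = 918.27 mm/s.

918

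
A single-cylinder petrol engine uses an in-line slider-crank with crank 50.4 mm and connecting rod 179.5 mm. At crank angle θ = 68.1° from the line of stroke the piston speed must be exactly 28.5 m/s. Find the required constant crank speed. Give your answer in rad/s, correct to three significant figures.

550

For an in-line slider-crank, |v_piston| = rω|sinθ|·[1 + r cosθ/√(L² − r² sin²θ)].
With r = 0.0504 m, L = 0.1795 m, θ = 68.1°: the bracketed kinematic factor |dx/dθ| = 0.051835 m.
ω = v/|dx/dθ| = 28.5/0.051835 = 549.82 rad/s.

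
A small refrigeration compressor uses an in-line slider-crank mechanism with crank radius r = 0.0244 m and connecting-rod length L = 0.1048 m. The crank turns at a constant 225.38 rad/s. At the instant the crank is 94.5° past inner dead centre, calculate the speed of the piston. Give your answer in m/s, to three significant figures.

5.38

ω = 225.4 rad/s
For an in-line slider-crank, x = r cosθ + √(L² − r² sin²θ), so v = −rω sinθ·[1 + r cosθ/√(L² − r² sin²θ)].
With r = 0.0244 m, L = 0.1048 m, θ = 94.5°: √(L² − r² sin²θ) = 0.10194 m.
v = −0.0244·225.4·0.99692·[1 + 0.0244·-0.07846/0.10194] = -5.3794 m/s.
|v| = 5.3794 m/s.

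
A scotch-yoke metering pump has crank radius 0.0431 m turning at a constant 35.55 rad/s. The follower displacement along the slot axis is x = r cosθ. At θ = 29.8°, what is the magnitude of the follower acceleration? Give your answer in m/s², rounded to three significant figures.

47.3

ω = 35.55 rad/s
x = r cosθ ⇒ ẍ = −rω² cosθ (ω constant).
|a| = rω²|cosθ| = 0.0431·(35.55)²·|cos 29.8°| = 47.267 m/s².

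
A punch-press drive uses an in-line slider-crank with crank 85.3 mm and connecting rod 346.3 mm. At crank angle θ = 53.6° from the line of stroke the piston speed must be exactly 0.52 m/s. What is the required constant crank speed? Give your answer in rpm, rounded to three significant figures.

62.9

For an in-line slider-crank, |v_piston| = rω|sinθ|·[1 + r cosθ/√(L² − r² sin²θ)].
With r = 0.0853 m, L = 0.3463 m, θ = 53.6°: the bracketed kinematic factor |dx/dθ| = 0.078896 m.
ω = v/|dx/dθ| = 0.52/0.078896 = 6.5909 rad/s.
N = 60ω/(2π) = 62.939 rpm.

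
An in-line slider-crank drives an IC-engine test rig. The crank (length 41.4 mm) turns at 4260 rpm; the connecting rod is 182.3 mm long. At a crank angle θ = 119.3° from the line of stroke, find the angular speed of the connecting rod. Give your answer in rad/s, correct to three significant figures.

ω = 446.1 rad/s (converted from 4260 rpm).
The rod makes angle φ with the slider axis where L sinφ = r sinθ; differentiating, L cosφ·φ̇ = r ω cosθ.
L cosφ = √(L² − r² sin²θ) = 0.17869 m.
|ω_rod| = r ω |cosθ| / √(L² − r² sin²θ) = 0.0414·446.1·0.48938/0.17869 = 50.581 rad/s.

50.6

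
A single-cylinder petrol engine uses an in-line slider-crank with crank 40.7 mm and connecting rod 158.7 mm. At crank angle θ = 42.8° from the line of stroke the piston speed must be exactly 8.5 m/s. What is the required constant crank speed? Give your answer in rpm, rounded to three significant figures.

For an in-line slider-crank, |v_piston| = rω|sinθ|·[1 + r cosθ/√(L² − r² sin²θ)].
With r = 0.0407 m, L = 0.1587 m, θ = 42.8°: the bracketed kinematic factor |dx/dθ| = 0.032938 m.
ω = v/|dx/dθ| = 8.5/0.032938 = 258.06 rad/s.
N = 60ω/(2π) = 2464.3 rpm.

2460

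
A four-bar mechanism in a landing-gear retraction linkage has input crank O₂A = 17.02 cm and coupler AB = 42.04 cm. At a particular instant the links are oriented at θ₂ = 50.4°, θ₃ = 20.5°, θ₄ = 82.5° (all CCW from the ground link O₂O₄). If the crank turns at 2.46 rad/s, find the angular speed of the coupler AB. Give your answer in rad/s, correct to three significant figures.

0.599

ω₂ = 2.46 rad/s
Differentiating the loop-closure r₂e^{iθ₂}+r₃e^{iθ₃}=r₁+r₄e^{iθ₄} gives r₂ω₂e^{iθ₂}+r₃ω₃e^{iθ₃}=r₄ω₄e^{iθ₄}.
Eliminating the other unknown: ω₃ = r₂ω₂ sin(θ₄−θ₂) / [r₃ sin(θ₃−θ₄)].
Numerator sine = +0.53140; denominator sine = -0.88295.
Result = 0.1702·2.46·(+0.53140) / (0.4204·(-0.88295)) = -0.5994 rad/s; magnitude 0.5994 rad/s.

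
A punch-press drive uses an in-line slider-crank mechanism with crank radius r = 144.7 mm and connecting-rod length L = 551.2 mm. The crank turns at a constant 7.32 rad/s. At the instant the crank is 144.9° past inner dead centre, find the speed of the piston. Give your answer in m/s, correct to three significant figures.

ω = 7.32 rad/s
For an in-line slider-crank, x = r cosθ + √(L² − r² sin²θ), so v = −rω sinθ·[1 + r cosθ/√(L² − r² sin²θ)].
With r = 0.1447 m, L = 0.5512 m, θ = 144.9°: √(L² − r² sin²θ) = 0.54488 m.
v = −0.1447·7.32·0.57501·[1 + 0.1447·-0.81815/0.54488] = -0.47672 m/s.
|v| = 0.47672 m/s.

0.477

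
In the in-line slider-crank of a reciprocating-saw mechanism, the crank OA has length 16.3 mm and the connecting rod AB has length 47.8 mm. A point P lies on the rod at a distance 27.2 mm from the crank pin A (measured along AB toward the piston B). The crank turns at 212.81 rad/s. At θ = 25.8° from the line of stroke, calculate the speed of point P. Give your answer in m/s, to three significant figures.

ω = 212.8 rad/s.  Crank-pin speed |V_A| = rω = 3.4688 m/s, perpendicular to OA.
Rod angle: sinφ = −(r/L) sinθ ⇒ φ = -8.535°; ω_rod = −rω cosθ/√(L²−r²sin²θ) = -66.067 rad/s.
V_P = V_A + ω_rod × AP, with AP = 0.0272 m along the rod.
Components: V_Px = −rω sinθ − a·ω_rod·sinφ = -1.7764 m/s;  V_Py = rω cosθ + a·ω_rod·cosφ = +1.3459 m/s.
|V_P| = √(V_Px² + V_Py²) = 2.2287 m/s.

2.23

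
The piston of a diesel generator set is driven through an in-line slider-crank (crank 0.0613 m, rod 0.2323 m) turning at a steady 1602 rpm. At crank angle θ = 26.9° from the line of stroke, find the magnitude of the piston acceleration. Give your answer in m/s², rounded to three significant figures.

1810

ω = 2π·1602/60 = 167.8 rad/s
x(θ) = r cosθ + √(L² − r² sin²θ); with ω constant, a = ω²·d²x/dθ².
d²x/dθ² = −r cosθ − r²(cos2θ)/√u − r⁴ sin²2θ/(4u^{3/2}),  u = L² − r² sin²θ = 0.0531941 m².
Substituting r = 0.0613 m, L = 0.2323 m, θ = 26.9°: d²x/dθ² = -0.064477 m.
a = ω²·d²x/dθ² = (167.8)²·(-0.064477) = -1814.6 m/s²;  |a| = 1814.6 m/s².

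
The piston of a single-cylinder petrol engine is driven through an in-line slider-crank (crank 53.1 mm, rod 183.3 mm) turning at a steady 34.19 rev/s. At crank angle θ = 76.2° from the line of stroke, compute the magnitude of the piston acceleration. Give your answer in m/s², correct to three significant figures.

ω = 2π·34.2 = 214.8 rad/s
x(θ) = r cosθ + √(L² − r² sin²θ); with ω constant, a = ω²·d²x/dθ².
d²x/dθ² = −r cosθ − r²(cos2θ)/√u − r⁴ sin²2θ/(4u^{3/2}),  u = L² − r² sin²θ = 0.0309397 m².
Substituting r = 0.0531 m, L = 0.1833 m, θ = 76.2°: d²x/dθ² = +0.0014612 m.
a = ω²·d²x/dθ² = (214.8)²·(+0.0014612) = +67.434 m/s²;  |a| = 67.434 m/s².

67.4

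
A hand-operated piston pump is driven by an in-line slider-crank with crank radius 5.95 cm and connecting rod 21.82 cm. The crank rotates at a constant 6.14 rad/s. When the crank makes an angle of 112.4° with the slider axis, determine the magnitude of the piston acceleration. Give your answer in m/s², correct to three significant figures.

1.30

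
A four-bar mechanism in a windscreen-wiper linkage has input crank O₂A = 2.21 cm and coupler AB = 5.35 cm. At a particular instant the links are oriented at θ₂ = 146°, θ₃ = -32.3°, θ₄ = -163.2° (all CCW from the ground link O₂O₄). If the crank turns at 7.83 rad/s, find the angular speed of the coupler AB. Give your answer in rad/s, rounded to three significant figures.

3.32

ω₂ = 7.83 rad/s
Differentiating the loop-closure r₂e^{iθ₂}+r₃e^{iθ₃}=r₁+r₄e^{iθ₄} gives r₂ω₂e^{iθ₂}+r₃ω₃e^{iθ₃}=r₄ω₄e^{iθ₄}.
Eliminating the other unknown: ω₃ = r₂ω₂ sin(θ₄−θ₂) / [r₃ sin(θ₃−θ₄)].
Numerator sine = +0.77494; denominator sine = +0.75585.
Result = 0.0221·7.83·(+0.77494) / (0.0535·(+0.75585)) = +3.3161 rad/s; magnitude 3.3161 rad/s.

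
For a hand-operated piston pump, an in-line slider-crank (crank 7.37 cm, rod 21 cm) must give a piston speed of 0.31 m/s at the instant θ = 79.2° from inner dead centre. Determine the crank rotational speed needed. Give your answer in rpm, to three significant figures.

38.2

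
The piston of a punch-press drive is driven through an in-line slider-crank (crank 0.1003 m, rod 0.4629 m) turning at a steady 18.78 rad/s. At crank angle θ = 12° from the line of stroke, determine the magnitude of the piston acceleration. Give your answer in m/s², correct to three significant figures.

ω = 18.78 rad/s
x(θ) = r cosθ + √(L² − r² sin²θ); with ω constant, a = ω²·d²x/dθ².
d²x/dθ² = −r cosθ − r²(cos2θ)/√u − r⁴ sin²2θ/(4u^{3/2}),  u = L² − r² sin²θ = 0.213842 m².
Substituting r = 0.1003 m, L = 0.4629 m, θ = 12°: d²x/dθ² = -0.11802 m.
a = ω²·d²x/dθ² = (18.78)²·(-0.11802) = -41.626 m/s²;  |a| = 41.626 m/s².

41.6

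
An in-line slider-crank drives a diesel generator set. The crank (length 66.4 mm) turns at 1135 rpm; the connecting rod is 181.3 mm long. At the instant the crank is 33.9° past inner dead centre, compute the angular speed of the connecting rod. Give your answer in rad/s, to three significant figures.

ω = 118.9 rad/s (converted from 1135 rpm).
The rod makes angle φ with the slider axis where L sinφ = r sinθ; differentiating, L cosφ·φ̇ = r ω cosθ.
L cosφ = √(L² − r² sin²θ) = 0.17748 m.
|ω_rod| = r ω |cosθ| / √(L² − r² sin²θ) = 0.0664·118.9·0.83001/0.17748 = 36.909 rad/s.

36.9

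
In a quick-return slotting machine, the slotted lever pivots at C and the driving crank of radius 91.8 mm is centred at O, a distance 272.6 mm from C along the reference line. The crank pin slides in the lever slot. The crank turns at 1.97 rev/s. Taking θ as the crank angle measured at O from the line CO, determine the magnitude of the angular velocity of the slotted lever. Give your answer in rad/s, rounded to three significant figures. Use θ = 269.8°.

ω = 12.38 rad/s (from 1.97 rev/s).
Crank pin A relative to C: A = (d + r cosθ, r sinθ); lever angle φ = atan2(r sinθ, d + r cosθ).
Differentiating tanφ: φ̇ = rω(d cosθ + r)/(d² + r² + 2dr cosθ).
d² + r² + 2dr cosθ = |CA|² = 0.0825633 m²;  d cosθ + r = +0.090848 m.
|ω_lever| = |0.0918·12.38·+0.090848| / 0.0825633 = 1.2503 rad/s.

1.25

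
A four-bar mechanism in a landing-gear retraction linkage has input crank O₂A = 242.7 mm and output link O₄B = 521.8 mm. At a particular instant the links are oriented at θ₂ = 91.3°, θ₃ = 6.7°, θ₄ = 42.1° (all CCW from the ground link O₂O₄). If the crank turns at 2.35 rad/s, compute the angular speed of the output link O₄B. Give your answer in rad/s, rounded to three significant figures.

1.88

ω₂ = 2.35 rad/s
Differentiating the loop-closure r₂e^{iθ₂}+r₃e^{iθ₃}=r₁+r₄e^{iθ₄} gives r₂ω₂e^{iθ₂}+r₃ω₃e^{iθ₃}=r₄ω₄e^{iθ₄}.
Eliminating the other unknown: ω₄ = r₂ω₂ sin(θ₂−θ₃) / [r₄ sin(θ₄−θ₃)].
Numerator sine = +0.99556; denominator sine = +0.57928.
Result = 0.2427·2.35·(+0.99556) / (0.5218·(+0.57928)) = +1.8785 rad/s; magnitude 1.8785 rad/s.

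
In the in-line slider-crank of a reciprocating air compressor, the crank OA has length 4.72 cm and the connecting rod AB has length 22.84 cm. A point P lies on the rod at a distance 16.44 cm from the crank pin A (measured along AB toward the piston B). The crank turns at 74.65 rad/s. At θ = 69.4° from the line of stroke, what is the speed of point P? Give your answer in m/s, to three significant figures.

ω = 74.65 rad/s.  Crank-pin speed |V_A| = rω = 3.5235 m/s, perpendicular to OA.
Rod angle: sinφ = −(r/L) sinθ ⇒ φ = -11.154°; ω_rod = −rω cosθ/√(L²−r²sin²θ) = -5.5323 rad/s.
V_P = V_A + ω_rod × AP, with AP = 0.1644 m along the rod.
Components: V_Px = −rω sinθ − a·ω_rod·sinφ = -3.4741 m/s;  V_Py = rω cosθ + a·ω_rod·cosφ = +0.34738 m/s.
|V_P| = √(V_Px² + V_Py²) = 3.4914 m/s.

3.49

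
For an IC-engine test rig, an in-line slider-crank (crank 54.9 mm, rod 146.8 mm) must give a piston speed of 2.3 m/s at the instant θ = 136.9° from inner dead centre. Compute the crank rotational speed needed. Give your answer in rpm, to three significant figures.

For an in-line slider-crank, |v_piston| = rω|sinθ|·[1 + r cosθ/√(L² − r² sin²θ)].
With r = 0.0549 m, L = 0.1468 m, θ = 136.9°: the bracketed kinematic factor |dx/dθ| = 0.026917 m.
ω = v/|dx/dθ| = 2.3/0.026917 = 85.448 rad/s.
N = 60ω/(2π) = 815.97 rpm.

816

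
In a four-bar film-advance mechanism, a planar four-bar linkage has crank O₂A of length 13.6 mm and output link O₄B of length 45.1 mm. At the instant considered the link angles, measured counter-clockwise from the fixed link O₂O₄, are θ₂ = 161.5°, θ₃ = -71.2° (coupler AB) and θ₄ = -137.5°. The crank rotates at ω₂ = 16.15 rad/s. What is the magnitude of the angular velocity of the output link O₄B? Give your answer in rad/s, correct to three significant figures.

ω₂ = 16.15 rad/s
Differentiating the loop-closure r₂e^{iθ₂}+r₃e^{iθ₃}=r₁+r₄e^{iθ₄} gives r₂ω₂e^{iθ₂}+r₃ω₃e^{iθ₃}=r₄ω₄e^{iθ₄}.
Eliminating the other unknown: ω₄ = r₂ω₂ sin(θ₂−θ₃) / [r₄ sin(θ₄−θ₃)].
Numerator sine = -0.79547; denominator sine = -0.91566.
Result = 0.0136·16.15·(-0.79547) / (0.0451·(-0.91566)) = +4.2308 rad/s; magnitude 4.2308 rad/s.

4.23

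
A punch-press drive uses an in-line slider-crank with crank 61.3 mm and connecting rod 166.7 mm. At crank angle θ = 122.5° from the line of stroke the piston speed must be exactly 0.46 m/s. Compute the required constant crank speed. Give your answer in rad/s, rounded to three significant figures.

11.2

For an in-line slider-crank, |v_piston| = rω|sinθ|·[1 + r cosθ/√(L² − r² sin²θ)].
With r = 0.0613 m, L = 0.1667 m, θ = 122.5°: the bracketed kinematic factor |dx/dθ| = 0.040955 m.
ω = v/|dx/dθ| = 0.46/0.040955 = 11.232 rad/s.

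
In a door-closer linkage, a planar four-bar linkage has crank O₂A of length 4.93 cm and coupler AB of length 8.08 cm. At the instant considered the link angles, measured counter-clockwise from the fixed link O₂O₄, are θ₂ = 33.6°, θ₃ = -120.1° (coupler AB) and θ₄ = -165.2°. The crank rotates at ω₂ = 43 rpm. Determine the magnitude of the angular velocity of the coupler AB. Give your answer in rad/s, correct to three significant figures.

1.25

ω₂ = 4.503 rad/s (from 43 rpm).
Differentiating the loop-closure r₂e^{iθ₂}+r₃e^{iθ₃}=r₁+r₄e^{iθ₄} gives r₂ω₂e^{iθ₂}+r₃ω₃e^{iθ₃}=r₄ω₄e^{iθ₄}.
Eliminating the other unknown: ω₃ = r₂ω₂ sin(θ₄−θ₂) / [r₃ sin(θ₃−θ₄)].
Numerator sine = +0.32227; denominator sine = +0.70834.
Result = 0.0493·4.503·(+0.32227) / (0.0808·(+0.70834)) = +1.25 rad/s; magnitude 1.25 rad/s.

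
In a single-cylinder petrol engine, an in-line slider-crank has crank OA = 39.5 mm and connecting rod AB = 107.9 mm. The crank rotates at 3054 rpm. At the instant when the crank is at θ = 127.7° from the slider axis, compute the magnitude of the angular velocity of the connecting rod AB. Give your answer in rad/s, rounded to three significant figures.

74.8

ω = 319.8 rad/s (converted from 3054 rpm).
The rod makes angle φ with the slider axis where L sinφ = r sinθ; differentiating, L cosφ·φ̇ = r ω cosθ.
L cosφ = √(L² − r² sin²θ) = 0.10327 m.
|ω_rod| = r ω |cosθ| / √(L² − r² sin²θ) = 0.0395·319.8·0.61153/0.10327 = 74.803 rad/s.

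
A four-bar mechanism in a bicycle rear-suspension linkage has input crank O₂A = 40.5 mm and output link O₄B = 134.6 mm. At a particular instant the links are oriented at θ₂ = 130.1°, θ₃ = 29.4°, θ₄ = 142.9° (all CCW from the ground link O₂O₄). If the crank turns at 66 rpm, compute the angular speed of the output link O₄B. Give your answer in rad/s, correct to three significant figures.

ω₂ = 6.912 rad/s (from 66 rpm).
Differentiating the loop-closure r₂e^{iθ₂}+r₃e^{iθ₃}=r₁+r₄e^{iθ₄} gives r₂ω₂e^{iθ₂}+r₃ω₃e^{iθ₃}=r₄ω₄e^{iθ₄}.
Eliminating the other unknown: ω₄ = r₂ω₂ sin(θ₂−θ₃) / [r₄ sin(θ₄−θ₃)].
Numerator sine = +0.98261; denominator sine = +0.91706.
Result = 0.0405·6.912·(+0.98261) / (0.1346·(+0.91706)) = +2.2283 rad/s; magnitude 2.2283 rad/s.

2.23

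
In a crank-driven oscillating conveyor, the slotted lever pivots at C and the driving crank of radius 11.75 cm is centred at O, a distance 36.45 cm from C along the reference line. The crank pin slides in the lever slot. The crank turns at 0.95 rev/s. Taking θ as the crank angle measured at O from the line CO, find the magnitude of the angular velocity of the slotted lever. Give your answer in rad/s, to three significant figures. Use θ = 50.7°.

ω = 5.969 rad/s (from 0.95 rev/s).
Crank pin A relative to C: A = (d + r cosθ, r sinθ); lever angle φ = atan2(r sinθ, d + r cosθ).
Differentiating tanφ: φ̇ = rω(d cosθ + r)/(d² + r² + 2dr cosθ).
d² + r² + 2dr cosθ = |CA|² = 0.20092 m²;  d cosθ + r = +0.34837 m.
|ω_lever| = |0.1175·5.969·+0.34837| / 0.20092 = 1.2161 rad/s.

1.22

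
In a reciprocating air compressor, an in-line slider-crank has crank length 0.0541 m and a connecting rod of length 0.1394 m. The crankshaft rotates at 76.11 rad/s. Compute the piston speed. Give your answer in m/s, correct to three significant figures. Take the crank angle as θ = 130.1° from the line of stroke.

2.33

ω = 76.11 rad/s
For an in-line slider-crank, x = r cosθ + √(L² − r² sin²θ), so v = −rω sinθ·[1 + r cosθ/√(L² − r² sin²θ)].
With r = 0.0541 m, L = 0.1394 m, θ = 130.1°: √(L² − r² sin²θ) = 0.13312 m.
v = −0.0541·76.11·0.76492·[1 + 0.0541·-0.64412/0.13312] = -2.3251 m/s.
|v| = 2.3251 m/s.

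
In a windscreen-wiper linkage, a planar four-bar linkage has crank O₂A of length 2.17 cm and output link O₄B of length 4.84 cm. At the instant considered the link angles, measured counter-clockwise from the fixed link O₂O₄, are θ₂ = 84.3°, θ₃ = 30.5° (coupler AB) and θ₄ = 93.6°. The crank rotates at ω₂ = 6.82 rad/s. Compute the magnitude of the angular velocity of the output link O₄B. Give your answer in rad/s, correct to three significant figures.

2.77

ω₂ = 6.82 rad/s
Differentiating the loop-closure r₂e^{iθ₂}+r₃e^{iθ₃}=r₁+r₄e^{iθ₄} gives r₂ω₂e^{iθ₂}+r₃ω₃e^{iθ₃}=r₄ω₄e^{iθ₄}.
Eliminating the other unknown: ω₄ = r₂ω₂ sin(θ₂−θ₃) / [r₄ sin(θ₄−θ₃)].
Numerator sine = +0.80696; denominator sine = +0.89180.
Result = 0.0217·6.82·(+0.80696) / (0.0484·(+0.89180)) = +2.7668 rad/s; magnitude 2.7668 rad/s.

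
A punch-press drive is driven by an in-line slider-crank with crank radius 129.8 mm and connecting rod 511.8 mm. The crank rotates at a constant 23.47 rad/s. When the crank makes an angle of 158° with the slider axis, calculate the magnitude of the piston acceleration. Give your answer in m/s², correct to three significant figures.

53.0

ω = 23.47 rad/s
x(θ) = r cosθ + √(L² − r² sin²θ); with ω constant, a = ω²·d²x/dθ².
d²x/dθ² = −r cosθ − r²(cos2θ)/√u − r⁴ sin²2θ/(4u^{3/2}),  u = L² − r² sin²θ = 0.259575 m².
Substituting r = 0.1298 m, L = 0.5118 m, θ = 158°: d²x/dθ² = +0.096302 m.
a = ω²·d²x/dθ² = (23.47)²·(+0.096302) = +53.047 m/s²;  |a| = 53.047 m/s².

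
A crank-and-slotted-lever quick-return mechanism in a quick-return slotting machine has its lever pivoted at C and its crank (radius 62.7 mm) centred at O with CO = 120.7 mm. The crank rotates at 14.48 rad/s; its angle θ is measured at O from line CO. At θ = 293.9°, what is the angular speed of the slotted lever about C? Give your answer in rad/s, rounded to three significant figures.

4.11

ω = 14.48 rad/s
Crank pin A relative to C: A = (d + r cosθ, r sinθ); lever angle φ = atan2(r sinθ, d + r cosθ).
Differentiating tanφ: φ̇ = rω(d cosθ + r)/(d² + r² + 2dr cosθ).
d² + r² + 2dr cosθ = |CA|² = 0.0246319 m²;  d cosθ + r = +0.1116 m.
|ω_lever| = |0.0627·14.48·+0.1116| / 0.0246319 = 4.1134 rad/s.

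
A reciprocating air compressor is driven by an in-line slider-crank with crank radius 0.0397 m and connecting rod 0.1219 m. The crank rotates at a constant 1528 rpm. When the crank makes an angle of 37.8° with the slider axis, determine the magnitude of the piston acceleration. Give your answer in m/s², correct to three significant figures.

ω = 2π·1528/60 = 160 rad/s
x(θ) = r cosθ + √(L² − r² sin²θ); with ω constant, a = ω²·d²x/dθ².
d²x/dθ² = −r cosθ − r²(cos2θ)/√u − r⁴ sin²2θ/(4u^{3/2}),  u = L² − r² sin²θ = 0.0142675 m².
Substituting r = 0.0397 m, L = 0.1219 m, θ = 37.8°: d²x/dθ² = -0.034992 m.
a = ω²·d²x/dθ² = (160)²·(-0.034992) = -895.94 m/s²;  |a| = 895.94 m/s².

896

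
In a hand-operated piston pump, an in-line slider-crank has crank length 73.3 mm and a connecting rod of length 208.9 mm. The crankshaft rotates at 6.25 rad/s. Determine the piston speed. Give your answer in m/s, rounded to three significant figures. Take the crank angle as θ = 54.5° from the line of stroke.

ω = 6.25 rad/s
For an in-line slider-crank, x = r cosθ + √(L² − r² sin²θ), so v = −rω sinθ·[1 + r cosθ/√(L² − r² sin²θ)].
With r = 0.0733 m, L = 0.2089 m, θ = 54.5°: √(L² − r² sin²θ) = 0.2002 m.
v = −0.0733·6.25·0.81412·[1 + 0.0733·0.58070/0.2002] = -0.45227 m/s.
|v| = 0.45227 m/s.

0.452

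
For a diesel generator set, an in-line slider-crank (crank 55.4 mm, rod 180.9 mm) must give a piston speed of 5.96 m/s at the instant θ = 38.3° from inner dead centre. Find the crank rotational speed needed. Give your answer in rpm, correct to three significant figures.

1330

For an in-line slider-crank, |v_piston| = rω|sinθ|·[1 + r cosθ/√(L² − r² sin²θ)].
With r = 0.0554 m, L = 0.1809 m, θ = 38.3°: the bracketed kinematic factor |dx/dθ| = 0.042741 m.
ω = v/|dx/dθ| = 5.96/0.042741 = 139.45 rad/s.
N = 60ω/(2π) = 1331.6 rpm.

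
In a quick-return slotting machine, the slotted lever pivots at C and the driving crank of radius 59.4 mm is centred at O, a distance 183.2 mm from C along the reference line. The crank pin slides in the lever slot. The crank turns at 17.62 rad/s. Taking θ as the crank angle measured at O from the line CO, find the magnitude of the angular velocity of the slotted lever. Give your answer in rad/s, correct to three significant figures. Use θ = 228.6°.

2.85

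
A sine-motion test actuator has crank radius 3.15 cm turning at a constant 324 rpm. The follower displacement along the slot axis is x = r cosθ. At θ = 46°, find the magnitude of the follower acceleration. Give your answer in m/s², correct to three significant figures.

25.2

ω = 33.93 rad/s (from 324 rpm).
x = r cosθ ⇒ ẍ = −rω² cosθ (ω constant).
|a| = rω²|cosθ| = 0.0315·(33.93)²·|cos 46°| = 25.19 m/s².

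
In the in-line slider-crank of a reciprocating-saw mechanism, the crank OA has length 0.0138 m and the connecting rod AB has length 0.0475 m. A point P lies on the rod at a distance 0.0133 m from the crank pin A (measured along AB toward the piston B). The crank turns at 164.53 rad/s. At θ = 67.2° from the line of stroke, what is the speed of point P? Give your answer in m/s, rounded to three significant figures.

ω = 164.5 rad/s.  Crank-pin speed |V_A| = rω = 2.2705 m/s, perpendicular to OA.
Rod angle: sinφ = −(r/L) sinθ ⇒ φ = -15.535°; ω_rod = −rω cosθ/√(L²−r²sin²θ) = -19.226 rad/s.
V_P = V_A + ω_rod × AP, with AP = 0.0133 m along the rod.
Components: V_Px = −rω sinθ − a·ω_rod·sinφ = -2.1616 m/s;  V_Py = rω cosθ + a·ω_rod·cosφ = +0.6335 m/s.
|V_P| = √(V_Px² + V_Py²) = 2.2525 m/s.

2.25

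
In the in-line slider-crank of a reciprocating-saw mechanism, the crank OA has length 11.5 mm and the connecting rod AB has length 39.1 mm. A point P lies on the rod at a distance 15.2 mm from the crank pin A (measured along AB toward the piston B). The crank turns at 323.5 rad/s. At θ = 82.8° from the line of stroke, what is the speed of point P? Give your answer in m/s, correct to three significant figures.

ω = 323.5 rad/s.  Crank-pin speed |V_A| = rω = 3.7203 m/s, perpendicular to OA.
Rod angle: sinφ = −(r/L) sinθ ⇒ φ = -16.966°; ω_rod = −rω cosθ/√(L²−r²sin²θ) = -12.468 rad/s.
V_P = V_A + ω_rod × AP, with AP = 0.0152 m along the rod.
Components: V_Px = −rω sinθ − a·ω_rod·sinφ = -3.7462 m/s;  V_Py = rω cosθ + a·ω_rod·cosφ = +0.28501 m/s.
|V_P| = √(V_Px² + V_Py²) = 3.757 m/s.

3.76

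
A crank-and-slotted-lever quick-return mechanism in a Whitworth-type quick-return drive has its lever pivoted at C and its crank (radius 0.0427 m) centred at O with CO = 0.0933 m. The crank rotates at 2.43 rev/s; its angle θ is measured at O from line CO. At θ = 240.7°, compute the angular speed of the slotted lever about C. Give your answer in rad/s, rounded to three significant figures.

ω = 15.27 rad/s (from 2.43 rev/s).
Crank pin A relative to C: A = (d + r cosθ, r sinθ); lever angle φ = atan2(r sinθ, d + r cosθ).
Differentiating tanφ: φ̇ = rω(d cosθ + r)/(d² + r² + 2dr cosθ).
d² + r² + 2dr cosθ = |CA|² = 0.00662887 m²;  d cosθ + r = -0.0029594 m.
|ω_lever| = |0.0427·15.27·-0.0029594| / 0.00662887 = 0.29106 rad/s.

0.291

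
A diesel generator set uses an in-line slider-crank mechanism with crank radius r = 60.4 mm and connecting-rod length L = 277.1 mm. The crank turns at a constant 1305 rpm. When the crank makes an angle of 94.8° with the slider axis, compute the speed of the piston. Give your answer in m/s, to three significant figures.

8.07

ω = 2π·1305/60 = 136.7 rad/s
For an in-line slider-crank, x = r cosθ + √(L² − r² sin²θ), so v = −rω sinθ·[1 + r cosθ/√(L² − r² sin²θ)].
With r = 0.0604 m, L = 0.2771 m, θ = 94.8°: √(L² − r² sin²θ) = 0.27048 m.
v = −0.0604·136.7·0.99649·[1 + 0.0604·-0.08368/0.27048] = -8.0716 m/s.
|v| = 8.0716 m/s.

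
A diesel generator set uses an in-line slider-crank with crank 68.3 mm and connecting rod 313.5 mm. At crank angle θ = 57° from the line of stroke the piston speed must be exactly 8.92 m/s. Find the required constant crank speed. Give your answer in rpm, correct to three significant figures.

1330

For an in-line slider-crank, |v_piston| = rω|sinθ|·[1 + r cosθ/√(L² − r² sin²θ)].
With r = 0.0683 m, L = 0.3135 m, θ = 57°: the bracketed kinematic factor |dx/dθ| = 0.064194 m.
ω = v/|dx/dθ| = 8.92/0.064194 = 138.95 rad/s.
N = 60ω/(2π) = 1326.9 rpm.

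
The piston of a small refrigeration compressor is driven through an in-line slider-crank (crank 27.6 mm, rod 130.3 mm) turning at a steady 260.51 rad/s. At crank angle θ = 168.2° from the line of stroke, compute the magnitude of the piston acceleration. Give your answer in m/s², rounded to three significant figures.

ω = 260.5 rad/s
x(θ) = r cosθ + √(L² − r² sin²θ); with ω constant, a = ω²·d²x/dθ².
d²x/dθ² = −r cosθ − r²(cos2θ)/√u − r⁴ sin²2θ/(4u^{3/2}),  u = L² − r² sin²θ = 0.0169462 m².
Substituting r = 0.0276 m, L = 0.1303 m, θ = 168.2°: d²x/dθ² = +0.021644 m.
a = ω²·d²x/dθ² = (260.5)²·(+0.021644) = +1468.9 m/s²;  |a| = 1468.9 m/s².

1470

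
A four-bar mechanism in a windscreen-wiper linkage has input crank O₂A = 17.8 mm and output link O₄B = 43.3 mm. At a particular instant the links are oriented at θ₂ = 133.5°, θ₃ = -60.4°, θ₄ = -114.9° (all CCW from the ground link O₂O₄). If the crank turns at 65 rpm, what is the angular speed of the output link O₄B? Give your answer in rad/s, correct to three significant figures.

0.826

ω₂ = 6.807 rad/s (from 65 rpm).
Differentiating the loop-closure r₂e^{iθ₂}+r₃e^{iθ₃}=r₁+r₄e^{iθ₄} gives r₂ω₂e^{iθ₂}+r₃ω₃e^{iθ₃}=r₄ω₄e^{iθ₄}.
Eliminating the other unknown: ω₄ = r₂ω₂ sin(θ₂−θ₃) / [r₄ sin(θ₄−θ₃)].
Numerator sine = -0.24023; denominator sine = -0.81412.
Result = 0.0178·6.807·(-0.24023) / (0.0433·(-0.81412)) = +0.82568 rad/s; magnitude 0.82568 rad/s.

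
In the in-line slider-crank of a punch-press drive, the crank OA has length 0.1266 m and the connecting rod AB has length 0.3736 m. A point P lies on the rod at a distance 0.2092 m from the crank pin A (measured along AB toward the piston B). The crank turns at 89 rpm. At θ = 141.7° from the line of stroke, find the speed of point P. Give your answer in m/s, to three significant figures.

0.742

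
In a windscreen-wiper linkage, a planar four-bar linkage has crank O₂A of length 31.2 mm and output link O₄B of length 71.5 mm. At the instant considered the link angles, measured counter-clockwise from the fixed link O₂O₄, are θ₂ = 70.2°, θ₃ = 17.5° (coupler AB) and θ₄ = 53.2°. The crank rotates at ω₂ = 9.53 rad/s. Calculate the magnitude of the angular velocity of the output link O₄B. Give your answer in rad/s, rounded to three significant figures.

ω₂ = 9.53 rad/s
Differentiating the loop-closure r₂e^{iθ₂}+r₃e^{iθ₃}=r₁+r₄e^{iθ₄} gives r₂ω₂e^{iθ₂}+r₃ω₃e^{iθ₃}=r₄ω₄e^{iθ₄}.
Eliminating the other unknown: ω₄ = r₂ω₂ sin(θ₂−θ₃) / [r₄ sin(θ₄−θ₃)].
Numerator sine = +0.79547; denominator sine = +0.58354.
Result = 0.0312·9.53·(+0.79547) / (0.0715·(+0.58354)) = +5.6689 rad/s; magnitude 5.6689 rad/s.

5.67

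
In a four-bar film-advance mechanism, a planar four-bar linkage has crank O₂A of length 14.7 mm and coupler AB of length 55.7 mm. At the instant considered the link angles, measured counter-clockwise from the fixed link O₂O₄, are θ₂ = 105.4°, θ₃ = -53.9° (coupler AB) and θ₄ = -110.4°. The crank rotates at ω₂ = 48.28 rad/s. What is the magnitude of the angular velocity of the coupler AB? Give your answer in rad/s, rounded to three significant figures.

8.94

ω₂ = 48.28 rad/s
Differentiating the loop-closure r₂e^{iθ₂}+r₃e^{iθ₃}=r₁+r₄e^{iθ₄} gives r₂ω₂e^{iθ₂}+r₃ω₃e^{iθ₃}=r₄ω₄e^{iθ₄}.
Eliminating the other unknown: ω₃ = r₂ω₂ sin(θ₄−θ₂) / [r₃ sin(θ₃−θ₄)].
Numerator sine = +0.58496; denominator sine = +0.83389.
Result = 0.0147·48.28·(+0.58496) / (0.0557·(+0.83389)) = +8.9381 rad/s; magnitude 8.9381 rad/s.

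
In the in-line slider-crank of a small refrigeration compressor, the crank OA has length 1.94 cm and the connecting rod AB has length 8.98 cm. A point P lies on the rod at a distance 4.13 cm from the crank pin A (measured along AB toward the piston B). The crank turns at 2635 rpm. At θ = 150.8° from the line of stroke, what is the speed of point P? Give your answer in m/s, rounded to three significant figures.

3.47

ω = 275.9 rad/s.  Crank-pin speed |V_A| = rω = 5.3532 m/s, perpendicular to OA.
Rod angle: sinφ = −(r/L) sinθ ⇒ φ = -6.050°; ω_rod = −rω cosθ/√(L²−r²sin²θ) = +52.328 rad/s.
V_P = V_A + ω_rod × AP, with AP = 0.0413 m along the rod.
Components: V_Px = −rω sinθ − a·ω_rod·sinφ = -2.3838 m/s;  V_Py = rω cosθ + a·ω_rod·cosφ = -2.5238 m/s.
|V_P| = √(V_Px² + V_Py²) = 3.4716 m/s.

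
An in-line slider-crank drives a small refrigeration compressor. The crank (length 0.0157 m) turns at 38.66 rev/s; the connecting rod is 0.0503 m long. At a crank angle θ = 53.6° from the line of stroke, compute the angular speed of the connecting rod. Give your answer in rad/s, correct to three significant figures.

ω = 242.9 rad/s (converted from 38.66 rev/s).
The rod makes angle φ with the slider axis where L sinφ = r sinθ; differentiating, L cosφ·φ̇ = r ω cosθ.
L cosφ = √(L² − r² sin²θ) = 0.048687 m.
|ω_rod| = r ω |cosθ| / √(L² − r² sin²θ) = 0.0157·242.9·0.59342/0.048687 = 46.483 rad/s.

46.5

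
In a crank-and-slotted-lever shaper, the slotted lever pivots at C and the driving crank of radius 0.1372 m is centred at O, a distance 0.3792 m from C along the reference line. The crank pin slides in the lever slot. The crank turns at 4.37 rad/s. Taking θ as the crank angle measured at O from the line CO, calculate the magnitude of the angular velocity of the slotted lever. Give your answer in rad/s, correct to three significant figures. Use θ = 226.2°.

0.829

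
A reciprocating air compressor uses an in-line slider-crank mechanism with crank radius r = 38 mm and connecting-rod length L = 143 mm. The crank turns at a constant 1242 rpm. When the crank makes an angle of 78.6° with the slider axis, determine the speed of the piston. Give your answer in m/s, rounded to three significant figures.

ω = 2π·1242/60 = 130.1 rad/s
For an in-line slider-crank, x = r cosθ + √(L² − r² sin²θ), so v = −rω sinθ·[1 + r cosθ/√(L² − r² sin²θ)].
With r = 0.038 m, L = 0.143 m, θ = 78.6°: √(L² − r² sin²θ) = 0.13806 m.
v = −0.038·130.1·0.98027·[1 + 0.038·0.19766/0.13806] = -5.1084 m/s.
|v| = 5.1084 m/s.

5.11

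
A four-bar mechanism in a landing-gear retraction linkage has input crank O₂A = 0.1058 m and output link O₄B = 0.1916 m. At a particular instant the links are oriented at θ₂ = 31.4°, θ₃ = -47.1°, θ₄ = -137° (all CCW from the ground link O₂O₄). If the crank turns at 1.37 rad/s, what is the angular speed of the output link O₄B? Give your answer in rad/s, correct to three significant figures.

ω₂ = 1.37 rad/s
Differentiating the loop-closure r₂e^{iθ₂}+r₃e^{iθ₃}=r₁+r₄e^{iθ₄} gives r₂ω₂e^{iθ₂}+r₃ω₃e^{iθ₃}=r₄ω₄e^{iθ₄}.
Eliminating the other unknown: ω₄ = r₂ω₂ sin(θ₂−θ₃) / [r₄ sin(θ₄−θ₃)].
Numerator sine = +0.97992; denominator sine = -1.00000.
Result = 0.1058·1.37·(+0.97992) / (0.1916·(-1.00000)) = -0.74132 rad/s; magnitude 0.74132 rad/s.

0.741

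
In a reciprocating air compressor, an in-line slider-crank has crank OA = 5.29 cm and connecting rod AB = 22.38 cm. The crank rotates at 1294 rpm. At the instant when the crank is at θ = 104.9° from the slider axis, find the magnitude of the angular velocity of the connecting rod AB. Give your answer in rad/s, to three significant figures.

ω = 135.5 rad/s (converted from 1294 rpm).
The rod makes angle φ with the slider axis where L sinφ = r sinθ; differentiating, L cosφ·φ̇ = r ω cosθ.
L cosφ = √(L² − r² sin²θ) = 0.21788 m.
|ω_rod| = r ω |cosθ| / √(L² − r² sin²θ) = 0.0529·135.5·0.25713/0.21788 = 8.4597 rad/s.

8.46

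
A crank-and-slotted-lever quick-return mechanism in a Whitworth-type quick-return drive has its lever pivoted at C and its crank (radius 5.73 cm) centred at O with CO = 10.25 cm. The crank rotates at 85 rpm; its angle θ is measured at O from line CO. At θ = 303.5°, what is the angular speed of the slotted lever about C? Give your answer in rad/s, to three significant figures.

2.86

ω = 8.901 rad/s (from 85 rpm).
Crank pin A relative to C: A = (d + r cosθ, r sinθ); lever angle φ = atan2(r sinθ, d + r cosθ).
Differentiating tanφ: φ̇ = rω(d cosθ + r)/(d² + r² + 2dr cosθ).
d² + r² + 2dr cosθ = |CA|² = 0.0202729 m²;  d cosθ + r = +0.11387 m.
|ω_lever| = |0.0573·8.901·+0.11387| / 0.0202729 = 2.8649 rad/s.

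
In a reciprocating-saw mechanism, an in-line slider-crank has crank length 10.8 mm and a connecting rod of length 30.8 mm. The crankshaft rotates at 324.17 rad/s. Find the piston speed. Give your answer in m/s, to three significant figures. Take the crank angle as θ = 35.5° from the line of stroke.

2.63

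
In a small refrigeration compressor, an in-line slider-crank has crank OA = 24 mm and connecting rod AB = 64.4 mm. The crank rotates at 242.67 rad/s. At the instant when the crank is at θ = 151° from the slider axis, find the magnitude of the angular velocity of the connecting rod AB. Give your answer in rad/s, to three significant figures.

80.4

ω = 242.7 rad/s
The rod makes angle φ with the slider axis where L sinφ = r sinθ; differentiating, L cosφ·φ̇ = r ω cosθ.
L cosφ = √(L² − r² sin²θ) = 0.06334 m.
|ω_rod| = r ω |cosθ| / √(L² − r² sin²θ) = 0.024·242.7·0.87462/0.06334 = 80.421 rad/s.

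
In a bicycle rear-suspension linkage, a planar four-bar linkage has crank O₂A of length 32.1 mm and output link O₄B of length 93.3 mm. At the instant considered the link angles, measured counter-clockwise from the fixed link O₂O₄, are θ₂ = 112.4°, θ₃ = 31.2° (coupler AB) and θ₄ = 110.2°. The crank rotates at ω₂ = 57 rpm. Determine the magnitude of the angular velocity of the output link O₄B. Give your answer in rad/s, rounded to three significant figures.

2.07

ω₂ = 5.969 rad/s (from 57 rpm).
Differentiating the loop-closure r₂e^{iθ₂}+r₃e^{iθ₃}=r₁+r₄e^{iθ₄} gives r₂ω₂e^{iθ₂}+r₃ω₃e^{iθ₃}=r₄ω₄e^{iθ₄}.
Eliminating the other unknown: ω₄ = r₂ω₂ sin(θ₂−θ₃) / [r₄ sin(θ₄−θ₃)].
Numerator sine = +0.98823; denominator sine = +0.98163.
Result = 0.0321·5.969·(+0.98823) / (0.0933·(+0.98163)) = +2.0675 rad/s; magnitude 2.0675 rad/s.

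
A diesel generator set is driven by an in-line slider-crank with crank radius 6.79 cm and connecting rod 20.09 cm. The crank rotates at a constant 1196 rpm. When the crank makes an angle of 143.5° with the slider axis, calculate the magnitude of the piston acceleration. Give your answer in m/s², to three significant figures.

ω = 2π·1196/60 = 125.2 rad/s
x(θ) = r cosθ + √(L² − r² sin²θ); with ω constant, a = ω²·d²x/dθ².
d²x/dθ² = −r cosθ − r²(cos2θ)/√u − r⁴ sin²2θ/(4u^{3/2}),  u = L² − r² sin²θ = 0.0387296 m².
Substituting r = 0.0679 m, L = 0.2009 m, θ = 143.5°: d²x/dθ² = +0.047095 m.
a = ω²·d²x/dθ² = (125.2)²·(+0.047095) = +738.74 m/s²;  |a| = 738.74 m/s².

739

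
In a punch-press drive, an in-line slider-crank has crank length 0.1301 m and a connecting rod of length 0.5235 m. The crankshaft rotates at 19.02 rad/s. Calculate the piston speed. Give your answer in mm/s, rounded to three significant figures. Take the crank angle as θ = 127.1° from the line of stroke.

1670

ω = 19.02 rad/s
For an in-line slider-crank, x = r cosθ + √(L² − r² sin²θ), so v = −rω sinθ·[1 + r cosθ/√(L² − r² sin²θ)].
With r = 0.1301 m, L = 0.5235 m, θ = 127.1°: √(L² − r² sin²θ) = 0.51311 m.
v = −0.1301·19.02·0.79758·[1 + 0.1301·-0.60321/0.51311] = -1.6718 m/s.
|v| = 1.6718 m/s = 1671.8 mm/s.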